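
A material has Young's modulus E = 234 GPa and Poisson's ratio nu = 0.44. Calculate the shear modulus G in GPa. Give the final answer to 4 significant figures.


G = E / (2*(1+nu))
G = 234 / (2*(1+0.44))
G = 81.25 GPa


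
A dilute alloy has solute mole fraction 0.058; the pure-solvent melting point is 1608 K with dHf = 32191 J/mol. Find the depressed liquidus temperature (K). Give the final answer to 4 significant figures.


dT = R*Tm^2*x / dHf
dT = 8.314 * 1608^2 * 0.058 / 32191
dT = 38.7325 K
T_new = 1608 - 38.7325 = 1569 K


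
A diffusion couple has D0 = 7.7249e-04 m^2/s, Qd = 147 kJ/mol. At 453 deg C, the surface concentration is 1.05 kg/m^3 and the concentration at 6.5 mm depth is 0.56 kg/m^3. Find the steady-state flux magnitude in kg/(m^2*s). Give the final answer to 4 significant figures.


Step 1: D = D0 * exp(-Qd/(R*T))
T = 453 + 273.15 = 726.15 K
D = 7.7249e-04 * exp(-147e3 / (8.314 * 726.15)) = 2.05712e-14 m^2/s
Step 2: J = D * (C1 - C2) / dx
J = 2.05712e-14 * (1.05 - 0.56) / 6.5e-03
J = 1.551e-12 kg/(m^2*s)


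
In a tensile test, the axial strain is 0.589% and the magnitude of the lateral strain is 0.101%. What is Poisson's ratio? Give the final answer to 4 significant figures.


nu = -epsilon_lat / epsilon_axial
Lateral strain is contraction (negative), so using magnitudes:
nu = 0.101 / 0.589
nu = 0.1715


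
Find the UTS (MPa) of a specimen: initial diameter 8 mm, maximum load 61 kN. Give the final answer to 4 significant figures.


A0 = pi*(d/2)^2 = pi*(8/2)^2 = 50.2655 mm^2
UTS = F_max / A0 = 61*1000 / 50.2655
UTS = 1214 MPa


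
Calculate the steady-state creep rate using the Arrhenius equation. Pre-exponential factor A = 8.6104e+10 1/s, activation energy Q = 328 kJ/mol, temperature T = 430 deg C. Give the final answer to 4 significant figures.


rate = A * exp(-Q / (R*T))
T = 430 + 273.15 = 703.15 K
rate = 8.6104e+10 * exp(-328e3 / (8.314 * 703.15))
rate = 3.699e-14 1/s


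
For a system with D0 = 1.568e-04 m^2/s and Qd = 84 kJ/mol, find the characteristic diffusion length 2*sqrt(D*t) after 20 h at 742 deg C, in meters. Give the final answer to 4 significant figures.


Step 1: D = D0 * exp(-Qd/(R*T))
T = 1015.15 K
D = 1.568e-04 * exp(-84e3 / (8.314 * 1015.15)) = 7.46383e-09 m^2/s
Step 2: L = 2*sqrt(D*t)
t = 20 h = 72000 s
L = 2*sqrt(7.46383e-09 * 72000) = 0.04636 m


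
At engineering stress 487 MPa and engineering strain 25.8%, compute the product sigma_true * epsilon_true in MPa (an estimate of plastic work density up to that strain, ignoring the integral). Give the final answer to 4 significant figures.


sigma_true = sigma_eng * (1 + epsilon_eng)
sigma_true = 487 * (1 + 0.258) = 612.646 MPa
epsilon_true = ln(1 + epsilon_eng)
epsilon_true = ln(1 + 0.258) = 0.229523
sigma_true * epsilon_true = 612.646 * 0.229523 = 140.6 MPa


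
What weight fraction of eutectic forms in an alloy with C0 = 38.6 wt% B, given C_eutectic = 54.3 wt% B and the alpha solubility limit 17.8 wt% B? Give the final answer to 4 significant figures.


f_primary = (C_e - C0) / (C_e - C_alpha_max)
f_primary = (54.3 - 38.6) / (54.3 - 17.8)
f_primary = 0.430137
f_eutectic = 1 - 0.430137 = 0.5699


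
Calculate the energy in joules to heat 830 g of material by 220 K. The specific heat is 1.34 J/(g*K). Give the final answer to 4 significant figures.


Q = m * cp * dT
Q = 830 * 1.34 * 220
Q = 244700 J


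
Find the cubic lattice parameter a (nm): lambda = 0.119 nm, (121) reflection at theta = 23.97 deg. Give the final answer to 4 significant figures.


d = lambda / (2*sin(theta))
d = 0.119 / (2*sin(23.97 deg))
d = 0.146459 nm
a = d * sqrt(h^2+k^2+l^2) = 0.146459 * sqrt(6)
a = 0.3587 nm


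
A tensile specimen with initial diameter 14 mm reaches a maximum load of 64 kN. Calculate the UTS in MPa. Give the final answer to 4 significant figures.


A0 = pi*(d/2)^2 = pi*(14/2)^2 = 153.938 mm^2
UTS = F_max / A0 = 64*1000 / 153.938
UTS = 415.8 MPa


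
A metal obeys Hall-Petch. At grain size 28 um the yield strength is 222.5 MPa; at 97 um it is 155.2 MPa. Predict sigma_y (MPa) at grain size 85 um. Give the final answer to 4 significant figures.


sigma_y = sigma0 + k / sqrt(d)
1/sqrt(d1) = 1/sqrt(2.8e-05) = 188.982;  1/sqrt(d2) = 101.535
k = (sigma1 - sigma2) / (1/sqrt(d1) - 1/sqrt(d2)) = (222.5 - 155.2) / (188.982 - 101.535) = 0.769604 MPa*m^0.5
sigma0 = sigma1 - k/sqrt(d1) = 222.5 - 0.769604*188.982 = 77.0586 MPa
sigma_y(d3) = 77.0586 + 0.769604 / sqrt(8.5e-05) = 160.5 MPa


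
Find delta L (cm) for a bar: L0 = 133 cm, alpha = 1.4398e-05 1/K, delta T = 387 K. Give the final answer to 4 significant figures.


dL = L0 * alpha * dT
dL = 133 * 1.4398e-05 * 387
dL = 0.7411 cm


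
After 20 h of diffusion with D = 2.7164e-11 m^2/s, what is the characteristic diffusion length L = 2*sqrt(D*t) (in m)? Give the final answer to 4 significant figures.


t = 20 hr = 72000 s
Diffusion length = 2*sqrt(D*t)
= 2*sqrt(2.7164e-11 * 72000)
= 2.797e-03 m


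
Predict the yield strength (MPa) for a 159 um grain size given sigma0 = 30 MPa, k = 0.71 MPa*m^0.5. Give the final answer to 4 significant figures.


sigma_y = sigma0 + k / sqrt(d)
d = 159 um = 1.59e-04 m
sigma_y = 30 + 0.71 / sqrt(1.59e-04)
sigma_y = 86.31 MPa


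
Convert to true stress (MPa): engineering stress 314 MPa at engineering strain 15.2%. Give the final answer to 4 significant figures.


sigma_true = sigma_eng * (1 + epsilon_eng)
sigma_true = 314 * (1 + 0.152)
sigma_true = 361.7 MPa


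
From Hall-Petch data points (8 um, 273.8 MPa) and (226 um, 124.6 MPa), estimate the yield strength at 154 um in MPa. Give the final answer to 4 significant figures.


sigma_y = sigma0 + k / sqrt(d)
1/sqrt(d1) = 1/sqrt(8e-06) = 353.553;  1/sqrt(d2) = 66.519
k = (sigma1 - sigma2) / (1/sqrt(d1) - 1/sqrt(d2)) = (273.8 - 124.6) / (353.553 - 66.519) = 0.519798 MPa*m^0.5
sigma0 = sigma1 - k/sqrt(d1) = 273.8 - 0.519798*353.553 = 90.0235 MPa
sigma_y(d3) = 90.0235 + 0.519798 / sqrt(1.54e-04) = 131.9 MPa


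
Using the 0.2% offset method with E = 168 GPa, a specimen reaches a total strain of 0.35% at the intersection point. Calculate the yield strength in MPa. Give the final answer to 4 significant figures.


Offset strain = 0.002
Elastic strain at yield = total_strain - offset = 3.5e-03 - 0.002 = 1.5e-03
sigma_y = E * elastic_strain = 168000 * 1.5e-03
sigma_y = 252 MPa


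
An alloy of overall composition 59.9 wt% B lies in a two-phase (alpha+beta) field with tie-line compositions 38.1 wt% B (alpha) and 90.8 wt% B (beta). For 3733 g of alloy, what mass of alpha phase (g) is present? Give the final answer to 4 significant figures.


f_alpha = (C_beta - C0) / (C_beta - C_alpha)
f_alpha = (90.8 - 59.9) / (90.8 - 38.1) = 0.586338
m_alpha = f_alpha * m_total = 0.586338 * 3733 = 2189 g


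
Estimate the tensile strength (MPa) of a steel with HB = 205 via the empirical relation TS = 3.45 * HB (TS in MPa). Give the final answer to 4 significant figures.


TS (MPa) = 3.45 * HB
TS = 3.45 * 205
TS = 707.3 MPa


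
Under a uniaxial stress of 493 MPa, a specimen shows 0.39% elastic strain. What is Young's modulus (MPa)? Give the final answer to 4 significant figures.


E = sigma / epsilon
epsilon = 0.39% = 3.9e-03
E = 493 / 3.9e-03
E = 126400 MPa


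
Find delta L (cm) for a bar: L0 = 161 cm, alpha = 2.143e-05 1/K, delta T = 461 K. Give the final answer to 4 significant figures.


dL = L0 * alpha * dT
dL = 161 * 2.143e-05 * 461
dL = 1.591 cm


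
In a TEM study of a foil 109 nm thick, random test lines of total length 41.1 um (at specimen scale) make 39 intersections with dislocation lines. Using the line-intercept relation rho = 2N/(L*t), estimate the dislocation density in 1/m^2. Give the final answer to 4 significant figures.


rho = 2N / (L * t)
L = 41.1 um = 4.11e-05 m, t = 109 nm = 1.09e-07 m
rho = 2 * 39 / (4.11e-05 * 1.09e-07)
rho = 1.741e+13 1/m^2


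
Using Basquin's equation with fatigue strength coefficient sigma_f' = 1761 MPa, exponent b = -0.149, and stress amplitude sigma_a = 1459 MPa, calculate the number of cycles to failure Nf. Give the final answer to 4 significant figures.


sigma_a = sigma_f' * (2*Nf)^b
2*Nf = (sigma_a / sigma_f')^(1/b)
2*Nf = (1459 / 1761)^(1/-0.149)
2*Nf = 3.53467
Nf = 1.767 cycles


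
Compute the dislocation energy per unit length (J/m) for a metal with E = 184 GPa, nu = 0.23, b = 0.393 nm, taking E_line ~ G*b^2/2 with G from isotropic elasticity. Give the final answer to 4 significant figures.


Step 1: G = E / (2*(1+nu))
G = 184 / (2*(1+0.23)) = 74.7967 GPa = 7.47967e+10 Pa
Step 2: E_line = G*b^2/2
b = 0.393 nm = 3.93e-10 m
E_line = 0.5 * 7.47967e+10 * (3.93e-10)^2 = 5.776e-09 J/m


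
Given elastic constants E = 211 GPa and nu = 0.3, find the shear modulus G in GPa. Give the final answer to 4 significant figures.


G = E / (2*(1+nu))
G = 211 / (2*(1+0.3))
G = 81.15 GPa


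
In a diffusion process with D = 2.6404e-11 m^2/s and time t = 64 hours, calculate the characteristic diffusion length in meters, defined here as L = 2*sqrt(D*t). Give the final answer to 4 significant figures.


t = 64 hr = 230400 s
Diffusion length = 2*sqrt(D*t)
= 2*sqrt(2.6404e-11 * 230400)
= 4.933e-03 m


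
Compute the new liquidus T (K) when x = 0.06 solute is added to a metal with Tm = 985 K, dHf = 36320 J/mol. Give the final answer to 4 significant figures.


dT = R*Tm^2*x / dHf
dT = 8.314 * 985^2 * 0.06 / 36320
dT = 13.3256 K
T_new = 985 - 13.3256 = 971.7 K


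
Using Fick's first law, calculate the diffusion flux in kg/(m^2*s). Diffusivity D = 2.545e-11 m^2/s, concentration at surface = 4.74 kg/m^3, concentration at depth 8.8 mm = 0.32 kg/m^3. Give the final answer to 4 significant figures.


J = -D * (dC/dx) = D * (C1 - C2) / dx
J = 2.545e-11 * (4.74 - 0.32) / 8.8e-03
J = 1.278e-08 kg/(m^2*s)


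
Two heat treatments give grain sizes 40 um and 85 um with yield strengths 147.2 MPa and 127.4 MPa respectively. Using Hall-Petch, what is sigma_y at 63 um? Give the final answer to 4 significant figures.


sigma_y = sigma0 + k / sqrt(d)
1/sqrt(d1) = 1/sqrt(4e-05) = 158.114;  1/sqrt(d2) = 108.465
k = (sigma1 - sigma2) / (1/sqrt(d1) - 1/sqrt(d2)) = (147.2 - 127.4) / (158.114 - 108.465) = 0.398802 MPa*m^0.5
sigma0 = sigma1 - k/sqrt(d1) = 147.2 - 0.398802*158.114 = 84.1438 MPa
sigma_y(d3) = 84.1438 + 0.398802 / sqrt(6.3e-05) = 134.4 MPa


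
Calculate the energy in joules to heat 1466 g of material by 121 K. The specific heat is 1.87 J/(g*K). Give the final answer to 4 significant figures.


Q = m * cp * dT
Q = 1466 * 1.87 * 121
Q = 331700 J


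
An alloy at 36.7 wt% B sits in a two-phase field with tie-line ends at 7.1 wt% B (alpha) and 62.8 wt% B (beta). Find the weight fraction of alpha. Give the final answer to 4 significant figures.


f_alpha = (C_beta - C0) / (C_beta - C_alpha)
f_alpha = (62.8 - 36.7) / (62.8 - 7.1)
f_alpha = 0.4686


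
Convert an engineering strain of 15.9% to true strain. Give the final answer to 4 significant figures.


epsilon_true = ln(1 + epsilon_eng)
epsilon_true = ln(1 + 0.159)
epsilon_true = 0.1476


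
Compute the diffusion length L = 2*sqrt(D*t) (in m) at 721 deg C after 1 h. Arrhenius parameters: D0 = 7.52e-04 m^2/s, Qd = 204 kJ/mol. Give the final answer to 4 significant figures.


Step 1: D = D0 * exp(-Qd/(R*T))
T = 994.15 K
D = 7.52e-04 * exp(-204e3 / (8.314 * 994.15)) = 1.43635e-14 m^2/s
Step 2: L = 2*sqrt(D*t)
t = 1 h = 3600 s
L = 2*sqrt(1.43635e-14 * 3600) = 1.438e-05 m


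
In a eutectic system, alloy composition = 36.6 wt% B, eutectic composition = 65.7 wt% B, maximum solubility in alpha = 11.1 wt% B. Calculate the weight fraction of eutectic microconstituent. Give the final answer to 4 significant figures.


f_primary = (C_e - C0) / (C_e - C_alpha_max)
f_primary = (65.7 - 36.6) / (65.7 - 11.1)
f_primary = 0.532967
f_eutectic = 1 - 0.532967 = 0.467


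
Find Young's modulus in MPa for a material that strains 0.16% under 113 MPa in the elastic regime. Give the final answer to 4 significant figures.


E = sigma / epsilon
epsilon = 0.16% = 1.6e-03
E = 113 / 1.6e-03
E = 70630 MPa


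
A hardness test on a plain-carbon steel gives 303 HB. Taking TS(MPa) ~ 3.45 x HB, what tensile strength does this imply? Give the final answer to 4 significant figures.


TS (MPa) = 3.45 * HB
TS = 3.45 * 303
TS = 1045 MPa


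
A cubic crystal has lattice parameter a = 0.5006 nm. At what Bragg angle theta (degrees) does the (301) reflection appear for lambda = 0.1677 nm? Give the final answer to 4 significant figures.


d = a / sqrt(h^2+k^2+l^2)
d = 0.5006 / sqrt(10) = 0.158304 nm
lambda = 2*d*sin(theta)  =>  sin(theta) = lambda / (2*d)
sin(theta) = 0.1677 / (2 * 0.158304) = 0.529678
theta = 31.98 deg


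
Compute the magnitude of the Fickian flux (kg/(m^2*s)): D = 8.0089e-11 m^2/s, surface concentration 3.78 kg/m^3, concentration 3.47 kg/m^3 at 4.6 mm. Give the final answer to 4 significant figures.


J = -D * (dC/dx) = D * (C1 - C2) / dx
J = 8.0089e-11 * (3.78 - 3.47) / 4.6e-03
J = 5.397e-09 kg/(m^2*s)


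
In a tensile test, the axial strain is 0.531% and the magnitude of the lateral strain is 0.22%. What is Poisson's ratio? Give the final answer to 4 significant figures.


nu = -epsilon_lat / epsilon_axial
Lateral strain is contraction (negative), so using magnitudes:
nu = 0.22 / 0.531
nu = 0.4143


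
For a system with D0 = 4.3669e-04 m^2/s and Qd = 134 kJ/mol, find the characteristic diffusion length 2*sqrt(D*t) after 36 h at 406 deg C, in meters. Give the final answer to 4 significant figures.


Step 1: D = D0 * exp(-Qd/(R*T))
T = 679.15 K
D = 4.3669e-04 * exp(-134e3 / (8.314 * 679.15)) = 2.15587e-14 m^2/s
Step 2: L = 2*sqrt(D*t)
t = 36 h = 129600 s
L = 2*sqrt(2.15587e-14 * 129600) = 1.057e-04 m


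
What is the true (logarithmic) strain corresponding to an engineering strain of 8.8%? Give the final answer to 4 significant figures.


epsilon_true = ln(1 + epsilon_eng)
epsilon_true = ln(1 + 0.088)
epsilon_true = 0.08434


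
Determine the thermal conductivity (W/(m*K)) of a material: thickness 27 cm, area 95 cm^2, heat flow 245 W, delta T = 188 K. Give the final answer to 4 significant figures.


k = Q*L / (A*dT)
L = 0.27 m, A = 9.5e-03 m^2
k = 245 * 0.27 / (9.5e-03 * 188)
k = 37.04 W/(m*K)


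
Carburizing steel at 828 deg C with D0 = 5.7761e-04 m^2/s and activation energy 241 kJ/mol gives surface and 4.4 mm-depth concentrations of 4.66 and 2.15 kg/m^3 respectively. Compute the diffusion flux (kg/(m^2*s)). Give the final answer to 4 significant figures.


Step 1: D = D0 * exp(-Qd/(R*T))
T = 828 + 273.15 = 1101.15 K
D = 5.7761e-04 * exp(-241e3 / (8.314 * 1101.15)) = 2.13324e-15 m^2/s
Step 2: J = D * (C1 - C2) / dx
J = 2.13324e-15 * (4.66 - 2.15) / 4.4e-03
J = 1.217e-12 kg/(m^2*s)


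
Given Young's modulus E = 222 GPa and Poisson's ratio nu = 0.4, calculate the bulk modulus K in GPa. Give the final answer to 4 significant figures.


K = E / (3*(1-2*nu))
K = 222 / (3*(1-2*0.4))
K = 370 GPa


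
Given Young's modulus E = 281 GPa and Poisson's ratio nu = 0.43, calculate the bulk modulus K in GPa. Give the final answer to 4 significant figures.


K = E / (3*(1-2*nu))
K = 281 / (3*(1-2*0.43))
K = 669 GPa


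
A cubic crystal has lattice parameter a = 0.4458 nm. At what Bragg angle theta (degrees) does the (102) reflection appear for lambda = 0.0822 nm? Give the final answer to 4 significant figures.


d = a / sqrt(h^2+k^2+l^2)
d = 0.4458 / sqrt(5) = 0.199368 nm
lambda = 2*d*sin(theta)  =>  sin(theta) = lambda / (2*d)
sin(theta) = 0.0822 / (2 * 0.199368) = 0.206152
theta = 11.9 deg


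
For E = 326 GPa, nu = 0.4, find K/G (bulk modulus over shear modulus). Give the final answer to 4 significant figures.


G = E / (2*(1+nu))
G = 326 / (2*(1+0.4)) = 116.429 GPa
K = E / (3*(1-2*nu))
K = 326 / (3*(1-2*0.4)) = 543.333 GPa
K/G = 543.333 / 116.429 = 4.667


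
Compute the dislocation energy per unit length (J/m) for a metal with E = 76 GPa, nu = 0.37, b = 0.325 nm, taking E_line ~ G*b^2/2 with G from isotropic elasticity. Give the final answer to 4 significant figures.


Step 1: G = E / (2*(1+nu))
G = 76 / (2*(1+0.37)) = 27.7372 GPa = 2.77372e+10 Pa
Step 2: E_line = G*b^2/2
b = 0.325 nm = 3.25e-10 m
E_line = 0.5 * 2.77372e+10 * (3.25e-10)^2 = 1.465e-09 J/m


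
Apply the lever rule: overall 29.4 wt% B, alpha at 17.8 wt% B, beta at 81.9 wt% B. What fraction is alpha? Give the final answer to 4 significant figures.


f_alpha = (C_beta - C0) / (C_beta - C_alpha)
f_alpha = (81.9 - 29.4) / (81.9 - 17.8)
f_alpha = 0.819


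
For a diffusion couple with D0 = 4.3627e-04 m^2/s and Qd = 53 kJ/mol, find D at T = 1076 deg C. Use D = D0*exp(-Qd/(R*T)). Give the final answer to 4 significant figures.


D = D0 * exp(-Qd / (R*T))
T = 1349.15 K
D = 4.3627e-04 * exp(-53e3 / (8.314 * 1349.15))
D = 3.87e-06 m^2/s


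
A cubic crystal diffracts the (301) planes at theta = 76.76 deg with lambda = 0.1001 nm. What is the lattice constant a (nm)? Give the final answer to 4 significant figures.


d = lambda / (2*sin(theta))
d = 0.1001 / (2*sin(76.76 deg))
d = 0.0514167 nm
a = d * sqrt(h^2+k^2+l^2) = 0.0514167 * sqrt(10)
a = 0.1626 nm


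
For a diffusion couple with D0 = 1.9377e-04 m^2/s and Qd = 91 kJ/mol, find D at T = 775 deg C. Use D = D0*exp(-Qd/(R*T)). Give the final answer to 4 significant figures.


D = D0 * exp(-Qd / (R*T))
T = 1048.15 K
D = 1.9377e-04 * exp(-91e3 / (8.314 * 1048.15))
D = 5.651e-09 m^2/s


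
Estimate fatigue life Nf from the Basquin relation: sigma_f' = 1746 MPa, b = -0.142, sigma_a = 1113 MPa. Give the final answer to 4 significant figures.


sigma_a = sigma_f' * (2*Nf)^b
2*Nf = (sigma_a / sigma_f')^(1/b)
2*Nf = (1113 / 1746)^(1/-0.142)
2*Nf = 23.829
Nf = 11.91 cycles


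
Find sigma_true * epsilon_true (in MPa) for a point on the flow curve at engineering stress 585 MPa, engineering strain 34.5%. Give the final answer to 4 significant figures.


sigma_true = sigma_eng * (1 + epsilon_eng)
sigma_true = 585 * (1 + 0.345) = 786.825 MPa
epsilon_true = ln(1 + epsilon_eng)
epsilon_true = ln(1 + 0.345) = 0.296394
sigma_true * epsilon_true = 786.825 * 0.296394 = 233.2 MPa


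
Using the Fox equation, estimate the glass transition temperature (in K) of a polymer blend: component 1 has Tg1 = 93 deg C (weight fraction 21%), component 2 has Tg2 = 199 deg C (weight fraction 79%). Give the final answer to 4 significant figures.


1/Tg = w1/Tg1 + w2/Tg2 (in Kelvin)
Tg1 = 366.15 K, Tg2 = 472.15 K
1/Tg = 0.21/366.15 + 0.79/472.15
Tg = 445.1 K


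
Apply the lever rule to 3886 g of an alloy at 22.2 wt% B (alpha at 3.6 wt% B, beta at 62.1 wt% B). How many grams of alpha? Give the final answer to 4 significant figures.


f_alpha = (C_beta - C0) / (C_beta - C_alpha)
f_alpha = (62.1 - 22.2) / (62.1 - 3.6) = 0.682051
m_alpha = f_alpha * m_total = 0.682051 * 3886 = 2650 g


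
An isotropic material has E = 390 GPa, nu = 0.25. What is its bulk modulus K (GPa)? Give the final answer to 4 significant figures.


K = E / (3*(1-2*nu))
K = 390 / (3*(1-2*0.25))
K = 260 GPa


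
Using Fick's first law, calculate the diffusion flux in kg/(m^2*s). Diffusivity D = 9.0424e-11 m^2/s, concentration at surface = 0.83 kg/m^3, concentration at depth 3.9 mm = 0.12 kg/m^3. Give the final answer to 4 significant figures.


J = -D * (dC/dx) = D * (C1 - C2) / dx
J = 9.0424e-11 * (0.83 - 0.12) / 3.9e-03
J = 1.646e-08 kg/(m^2*s)


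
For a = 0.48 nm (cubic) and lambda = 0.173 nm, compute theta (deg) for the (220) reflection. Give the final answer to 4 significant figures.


d = a / sqrt(h^2+k^2+l^2)
d = 0.48 / sqrt(8) = 0.169706 nm
lambda = 2*d*sin(theta)  =>  sin(theta) = lambda / (2*d)
sin(theta) = 0.173 / (2 * 0.169706) = 0.509706
theta = 30.64 deg


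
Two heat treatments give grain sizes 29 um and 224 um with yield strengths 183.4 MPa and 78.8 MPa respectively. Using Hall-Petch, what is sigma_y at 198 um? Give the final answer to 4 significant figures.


sigma_y = sigma0 + k / sqrt(d)
1/sqrt(d1) = 1/sqrt(2.9e-05) = 185.695;  1/sqrt(d2) = 66.8153
k = (sigma1 - sigma2) / (1/sqrt(d1) - 1/sqrt(d2)) = (183.4 - 78.8) / (185.695 - 66.8153) = 0.879879 MPa*m^0.5
sigma0 = sigma1 - k/sqrt(d1) = 183.4 - 0.879879*185.695 = 20.0106 MPa
sigma_y(d3) = 20.0106 + 0.879879 / sqrt(1.98e-04) = 82.54 MPa


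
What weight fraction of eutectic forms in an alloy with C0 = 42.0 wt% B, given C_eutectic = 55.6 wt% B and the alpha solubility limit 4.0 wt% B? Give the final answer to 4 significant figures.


f_primary = (C_e - C0) / (C_e - C_alpha_max)
f_primary = (55.6 - 42.0) / (55.6 - 4.0)
f_primary = 0.263566
f_eutectic = 1 - 0.263566 = 0.7364


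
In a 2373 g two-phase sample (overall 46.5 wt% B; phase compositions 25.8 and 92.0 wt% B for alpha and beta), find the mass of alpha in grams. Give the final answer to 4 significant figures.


f_alpha = (C_beta - C0) / (C_beta - C_alpha)
f_alpha = (92.0 - 46.5) / (92.0 - 25.8) = 0.687311
m_alpha = f_alpha * m_total = 0.687311 * 2373 = 1631 g


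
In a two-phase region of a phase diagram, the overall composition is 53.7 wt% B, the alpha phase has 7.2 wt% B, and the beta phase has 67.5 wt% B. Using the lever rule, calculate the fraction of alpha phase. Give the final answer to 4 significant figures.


f_alpha = (C_beta - C0) / (C_beta - C_alpha)
f_alpha = (67.5 - 53.7) / (67.5 - 7.2)
f_alpha = 0.2289


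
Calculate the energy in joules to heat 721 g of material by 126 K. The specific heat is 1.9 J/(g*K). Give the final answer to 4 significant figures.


Q = m * cp * dT
Q = 721 * 1.9 * 126
Q = 172600 J


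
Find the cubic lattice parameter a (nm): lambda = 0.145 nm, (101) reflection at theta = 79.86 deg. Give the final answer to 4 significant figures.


d = lambda / (2*sin(theta))
d = 0.145 / (2*sin(79.86 deg))
d = 0.0736504 nm
a = d * sqrt(h^2+k^2+l^2) = 0.0736504 * sqrt(2)
a = 0.1042 nm


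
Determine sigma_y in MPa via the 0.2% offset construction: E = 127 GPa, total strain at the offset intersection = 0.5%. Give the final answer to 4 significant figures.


Offset strain = 0.002
Elastic strain at yield = total_strain - offset = 5e-03 - 0.002 = 3e-03
sigma_y = E * elastic_strain = 127000 * 3e-03
sigma_y = 381 MPa


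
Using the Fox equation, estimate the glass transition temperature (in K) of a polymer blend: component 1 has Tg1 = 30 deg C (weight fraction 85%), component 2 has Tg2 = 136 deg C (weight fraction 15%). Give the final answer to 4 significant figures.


1/Tg = w1/Tg1 + w2/Tg2 (in Kelvin)
Tg1 = 303.15 K, Tg2 = 409.15 K
1/Tg = 0.85/303.15 + 0.15/409.15
Tg = 315.4 K


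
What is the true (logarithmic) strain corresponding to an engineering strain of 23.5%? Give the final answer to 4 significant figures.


epsilon_true = ln(1 + epsilon_eng)
epsilon_true = ln(1 + 0.235)
epsilon_true = 0.2111


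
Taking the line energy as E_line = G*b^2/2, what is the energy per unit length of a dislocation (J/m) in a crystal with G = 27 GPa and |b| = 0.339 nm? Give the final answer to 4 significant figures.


E = G*b^2/2
b = 0.339 nm = 3.39e-10 m
G = 27 GPa = 2.7e+10 Pa
E = 0.5 * 2.7e+10 * (3.39e-10)^2
E = 1.551e-09 J/m


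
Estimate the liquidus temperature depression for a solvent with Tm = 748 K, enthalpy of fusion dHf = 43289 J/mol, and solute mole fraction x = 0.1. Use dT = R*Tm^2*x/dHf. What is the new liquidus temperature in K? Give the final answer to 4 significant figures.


dT = R*Tm^2*x / dHf
dT = 8.314 * 748^2 * 0.1 / 43289
dT = 10.7457 K
T_new = 748 - 10.7457 = 737.3 K


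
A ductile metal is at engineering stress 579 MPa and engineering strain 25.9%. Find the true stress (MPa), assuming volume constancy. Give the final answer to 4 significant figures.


sigma_true = sigma_eng * (1 + epsilon_eng)
sigma_true = 579 * (1 + 0.259)
sigma_true = 729 MPa


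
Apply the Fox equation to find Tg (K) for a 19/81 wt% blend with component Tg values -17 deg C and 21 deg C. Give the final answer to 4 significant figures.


1/Tg = w1/Tg1 + w2/Tg2 (in Kelvin)
Tg1 = 256.15 K, Tg2 = 294.15 K
1/Tg = 0.19/256.15 + 0.81/294.15
Tg = 286.1 K


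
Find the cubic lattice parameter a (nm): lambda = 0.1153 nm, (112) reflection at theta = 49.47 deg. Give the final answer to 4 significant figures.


d = lambda / (2*sin(theta))
d = 0.1153 / (2*sin(49.47 deg))
d = 0.0758487 nm
a = d * sqrt(h^2+k^2+l^2) = 0.0758487 * sqrt(6)
a = 0.1858 nm


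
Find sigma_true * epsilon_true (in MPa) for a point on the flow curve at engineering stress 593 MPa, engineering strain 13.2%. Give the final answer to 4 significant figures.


sigma_true = sigma_eng * (1 + epsilon_eng)
sigma_true = 593 * (1 + 0.132) = 671.276 MPa
epsilon_true = ln(1 + epsilon_eng)
epsilon_true = ln(1 + 0.132) = 0.123986
sigma_true * epsilon_true = 671.276 * 0.123986 = 83.23 MPa


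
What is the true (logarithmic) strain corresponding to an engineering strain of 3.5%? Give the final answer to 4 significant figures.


epsilon_true = ln(1 + epsilon_eng)
epsilon_true = ln(1 + 0.035)
epsilon_true = 0.0344


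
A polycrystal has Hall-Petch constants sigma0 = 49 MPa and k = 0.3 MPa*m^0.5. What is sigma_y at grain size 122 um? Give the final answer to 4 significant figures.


sigma_y = sigma0 + k / sqrt(d)
d = 122 um = 1.22e-04 m
sigma_y = 49 + 0.3 / sqrt(1.22e-04)
sigma_y = 76.16 MPa


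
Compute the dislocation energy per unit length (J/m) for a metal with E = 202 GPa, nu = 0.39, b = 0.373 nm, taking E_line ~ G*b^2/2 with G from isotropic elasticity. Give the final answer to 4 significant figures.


Step 1: G = E / (2*(1+nu))
G = 202 / (2*(1+0.39)) = 72.6619 GPa = 7.26619e+10 Pa
Step 2: E_line = G*b^2/2
b = 0.373 nm = 3.73e-10 m
E_line = 0.5 * 7.26619e+10 * (3.73e-10)^2 = 5.055e-09 J/m


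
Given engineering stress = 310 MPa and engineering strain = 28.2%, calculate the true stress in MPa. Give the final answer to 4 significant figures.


sigma_true = sigma_eng * (1 + epsilon_eng)
sigma_true = 310 * (1 + 0.282)
sigma_true = 397.4 MPa


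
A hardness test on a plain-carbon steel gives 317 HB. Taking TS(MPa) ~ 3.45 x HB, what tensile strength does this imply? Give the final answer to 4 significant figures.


TS (MPa) = 3.45 * HB
TS = 3.45 * 317
TS = 1094 MPa


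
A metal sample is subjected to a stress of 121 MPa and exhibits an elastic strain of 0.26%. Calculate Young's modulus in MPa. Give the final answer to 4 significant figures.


E = sigma / epsilon
epsilon = 0.26% = 2.6e-03
E = 121 / 2.6e-03
E = 46540 MPa


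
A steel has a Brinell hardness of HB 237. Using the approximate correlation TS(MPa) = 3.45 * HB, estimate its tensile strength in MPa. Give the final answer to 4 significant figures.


TS (MPa) = 3.45 * HB
TS = 3.45 * 237
TS = 817.7 MPa


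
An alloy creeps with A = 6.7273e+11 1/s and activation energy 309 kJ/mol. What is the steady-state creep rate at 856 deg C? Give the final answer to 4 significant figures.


rate = A * exp(-Q / (R*T))
T = 856 + 273.15 = 1129.15 K
rate = 6.7273e+11 * exp(-309e3 / (8.314 * 1129.15))
rate = 3.411e-03 1/s


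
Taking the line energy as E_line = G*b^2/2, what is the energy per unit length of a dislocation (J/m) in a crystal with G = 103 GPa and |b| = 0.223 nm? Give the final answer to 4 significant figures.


E = G*b^2/2
b = 0.223 nm = 2.23e-10 m
G = 103 GPa = 1.03e+11 Pa
E = 0.5 * 1.03e+11 * (2.23e-10)^2
E = 2.561e-09 J/m


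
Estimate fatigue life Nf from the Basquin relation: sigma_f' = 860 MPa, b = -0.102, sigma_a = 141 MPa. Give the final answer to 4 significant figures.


sigma_a = sigma_f' * (2*Nf)^b
2*Nf = (sigma_a / sigma_f')^(1/b)
2*Nf = (141 / 860)^(1/-0.102)
2*Nf = 4.99824e+07
Nf = 2.499e+07 cycles


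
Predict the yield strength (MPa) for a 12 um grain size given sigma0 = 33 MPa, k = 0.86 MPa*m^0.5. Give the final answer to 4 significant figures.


sigma_y = sigma0 + k / sqrt(d)
d = 12 um = 1.2e-05 m
sigma_y = 33 + 0.86 / sqrt(1.2e-05)
sigma_y = 281.3 MPa


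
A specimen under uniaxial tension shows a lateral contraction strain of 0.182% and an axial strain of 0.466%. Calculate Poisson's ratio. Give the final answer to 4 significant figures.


nu = -epsilon_lat / epsilon_axial
Lateral strain is contraction (negative), so using magnitudes:
nu = 0.182 / 0.466
nu = 0.3906


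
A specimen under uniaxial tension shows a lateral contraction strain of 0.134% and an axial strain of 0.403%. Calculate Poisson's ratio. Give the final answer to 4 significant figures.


nu = -epsilon_lat / epsilon_axial
Lateral strain is contraction (negative), so using magnitudes:
nu = 0.134 / 0.403
nu = 0.3325


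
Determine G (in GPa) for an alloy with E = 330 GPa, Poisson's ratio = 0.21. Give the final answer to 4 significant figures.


G = E / (2*(1+nu))
G = 330 / (2*(1+0.21))
G = 136.4 GPa


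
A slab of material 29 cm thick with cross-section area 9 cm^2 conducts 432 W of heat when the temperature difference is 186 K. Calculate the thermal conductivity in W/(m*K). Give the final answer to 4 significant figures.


k = Q*L / (A*dT)
L = 0.29 m, A = 9e-04 m^2
k = 432 * 0.29 / (9e-04 * 186)
k = 748.4 W/(m*K)


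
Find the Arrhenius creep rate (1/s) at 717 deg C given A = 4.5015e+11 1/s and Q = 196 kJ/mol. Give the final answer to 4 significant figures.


rate = A * exp(-Q / (R*T))
T = 717 + 273.15 = 990.15 K
rate = 4.5015e+11 * exp(-196e3 / (8.314 * 990.15))
rate = 20.57 1/s


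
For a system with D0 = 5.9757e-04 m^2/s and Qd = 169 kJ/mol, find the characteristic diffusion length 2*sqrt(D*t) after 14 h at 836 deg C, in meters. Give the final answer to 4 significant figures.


Step 1: D = D0 * exp(-Qd/(R*T))
T = 1109.15 K
D = 5.9757e-04 * exp(-169e3 / (8.314 * 1109.15)) = 6.56395e-12 m^2/s
Step 2: L = 2*sqrt(D*t)
t = 14 h = 50400 s
L = 2*sqrt(6.56395e-12 * 50400) = 1.15e-03 m


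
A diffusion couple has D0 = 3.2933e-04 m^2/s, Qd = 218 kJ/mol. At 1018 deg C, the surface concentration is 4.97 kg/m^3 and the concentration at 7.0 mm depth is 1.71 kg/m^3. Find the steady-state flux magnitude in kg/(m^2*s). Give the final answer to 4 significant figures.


Step 1: D = D0 * exp(-Qd/(R*T))
T = 1018 + 273.15 = 1291.15 K
D = 3.2933e-04 * exp(-218e3 / (8.314 * 1291.15)) = 4.98799e-13 m^2/s
Step 2: J = D * (C1 - C2) / dx
J = 4.98799e-13 * (4.97 - 1.71) / 7e-03
J = 2.323e-10 kg/(m^2*s)


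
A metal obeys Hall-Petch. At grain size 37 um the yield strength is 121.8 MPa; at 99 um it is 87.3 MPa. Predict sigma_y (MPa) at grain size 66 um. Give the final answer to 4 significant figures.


sigma_y = sigma0 + k / sqrt(d)
1/sqrt(d1) = 1/sqrt(3.7e-05) = 164.399;  1/sqrt(d2) = 100.504
k = (sigma1 - sigma2) / (1/sqrt(d1) - 1/sqrt(d2)) = (121.8 - 87.3) / (164.399 - 100.504) = 0.539947 MPa*m^0.5
sigma0 = sigma1 - k/sqrt(d1) = 121.8 - 0.539947*164.399 = 33.0333 MPa
sigma_y(d3) = 33.0333 + 0.539947 / sqrt(6.6e-05) = 99.5 MPa


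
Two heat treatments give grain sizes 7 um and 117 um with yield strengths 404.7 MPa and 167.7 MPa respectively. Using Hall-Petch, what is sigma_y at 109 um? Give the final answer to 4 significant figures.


sigma_y = sigma0 + k / sqrt(d)
1/sqrt(d1) = 1/sqrt(7e-06) = 377.964;  1/sqrt(d2) = 92.45
k = (sigma1 - sigma2) / (1/sqrt(d1) - 1/sqrt(d2)) = (404.7 - 167.7) / (377.964 - 92.45) = 0.830081 MPa*m^0.5
sigma0 = sigma1 - k/sqrt(d1) = 404.7 - 0.830081*377.964 = 90.959 MPa
sigma_y(d3) = 90.959 + 0.830081 / sqrt(1.09e-04) = 170.5 MPa


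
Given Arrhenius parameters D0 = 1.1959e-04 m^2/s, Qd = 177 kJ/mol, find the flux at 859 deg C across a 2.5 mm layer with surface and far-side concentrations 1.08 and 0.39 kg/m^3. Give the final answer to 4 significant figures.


Step 1: D = D0 * exp(-Qd/(R*T))
T = 859 + 273.15 = 1132.15 K
D = 1.1959e-04 * exp(-177e3 / (8.314 * 1132.15)) = 8.14801e-13 m^2/s
Step 2: J = D * (C1 - C2) / dx
J = 8.14801e-13 * (1.08 - 0.39) / 2.5e-03
J = 2.249e-10 kg/(m^2*s)


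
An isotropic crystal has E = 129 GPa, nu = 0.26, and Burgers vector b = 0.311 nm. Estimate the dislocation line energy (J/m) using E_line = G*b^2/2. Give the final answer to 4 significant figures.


Step 1: G = E / (2*(1+nu))
G = 129 / (2*(1+0.26)) = 51.1905 GPa = 5.11905e+10 Pa
Step 2: E_line = G*b^2/2
b = 0.311 nm = 3.11e-10 m
E_line = 0.5 * 5.11905e+10 * (3.11e-10)^2 = 2.476e-09 J/m


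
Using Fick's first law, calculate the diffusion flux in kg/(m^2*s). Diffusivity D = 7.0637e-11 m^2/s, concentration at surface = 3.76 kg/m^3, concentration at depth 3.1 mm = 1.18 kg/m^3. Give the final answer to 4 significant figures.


J = -D * (dC/dx) = D * (C1 - C2) / dx
J = 7.0637e-11 * (3.76 - 1.18) / 3.1e-03
J = 5.879e-08 kg/(m^2*s)


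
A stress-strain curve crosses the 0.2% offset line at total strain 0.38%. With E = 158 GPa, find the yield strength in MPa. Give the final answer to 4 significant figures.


Offset strain = 0.002
Elastic strain at yield = total_strain - offset = 3.8e-03 - 0.002 = 1.8e-03
sigma_y = E * elastic_strain = 158000 * 1.8e-03
sigma_y = 284.4 MPa


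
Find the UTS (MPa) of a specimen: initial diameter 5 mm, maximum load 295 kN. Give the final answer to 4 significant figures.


A0 = pi*(d/2)^2 = pi*(5/2)^2 = 19.635 mm^2
UTS = F_max / A0 = 295*1000 / 19.635
UTS = 15020 MPa


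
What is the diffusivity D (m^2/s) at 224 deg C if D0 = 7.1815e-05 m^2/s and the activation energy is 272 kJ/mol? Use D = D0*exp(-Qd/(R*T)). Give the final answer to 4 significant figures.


D = D0 * exp(-Qd / (R*T))
T = 497.15 K
D = 7.1815e-05 * exp(-272e3 / (8.314 * 497.15))
D = 1.891e-33 m^2/s


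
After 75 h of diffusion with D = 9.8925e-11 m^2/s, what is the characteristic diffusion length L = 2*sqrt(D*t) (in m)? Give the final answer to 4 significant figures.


t = 75 hr = 270000 s
Diffusion length = 2*sqrt(D*t)
= 2*sqrt(9.8925e-11 * 270000)
= 0.01034 m


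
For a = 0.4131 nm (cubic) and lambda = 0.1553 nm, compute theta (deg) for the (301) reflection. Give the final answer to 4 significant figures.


d = a / sqrt(h^2+k^2+l^2)
d = 0.4131 / sqrt(10) = 0.130634 nm
lambda = 2*d*sin(theta)  =>  sin(theta) = lambda / (2*d)
sin(theta) = 0.1553 / (2 * 0.130634) = 0.59441
theta = 36.47 deg


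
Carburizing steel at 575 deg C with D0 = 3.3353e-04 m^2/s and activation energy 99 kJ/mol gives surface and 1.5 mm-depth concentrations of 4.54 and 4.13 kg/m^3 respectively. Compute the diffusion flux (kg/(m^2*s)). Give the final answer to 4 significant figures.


Step 1: D = D0 * exp(-Qd/(R*T))
T = 575 + 273.15 = 848.15 K
D = 3.3353e-04 * exp(-99e3 / (8.314 * 848.15)) = 2.66591e-10 m^2/s
Step 2: J = D * (C1 - C2) / dx
J = 2.66591e-10 * (4.54 - 4.13) / 1.5e-03
J = 7.287e-08 kg/(m^2*s)


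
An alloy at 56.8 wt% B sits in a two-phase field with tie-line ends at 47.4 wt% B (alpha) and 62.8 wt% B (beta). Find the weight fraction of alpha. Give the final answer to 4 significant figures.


f_alpha = (C_beta - C0) / (C_beta - C_alpha)
f_alpha = (62.8 - 56.8) / (62.8 - 47.4)
f_alpha = 0.3896


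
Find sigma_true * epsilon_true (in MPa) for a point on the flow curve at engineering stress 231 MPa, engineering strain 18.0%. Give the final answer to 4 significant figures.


sigma_true = sigma_eng * (1 + epsilon_eng)
sigma_true = 231 * (1 + 0.18) = 272.58 MPa
epsilon_true = ln(1 + epsilon_eng)
epsilon_true = ln(1 + 0.18) = 0.165514
sigma_true * epsilon_true = 272.58 * 0.165514 = 45.12 MPa


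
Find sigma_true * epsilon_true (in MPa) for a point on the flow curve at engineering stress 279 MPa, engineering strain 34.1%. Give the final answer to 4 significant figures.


sigma_true = sigma_eng * (1 + epsilon_eng)
sigma_true = 279 * (1 + 0.341) = 374.139 MPa
epsilon_true = ln(1 + epsilon_eng)
epsilon_true = ln(1 + 0.341) = 0.293416
sigma_true * epsilon_true = 374.139 * 0.293416 = 109.8 MPa


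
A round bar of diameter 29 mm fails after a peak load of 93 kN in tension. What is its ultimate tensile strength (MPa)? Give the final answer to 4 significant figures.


A0 = pi*(d/2)^2 = pi*(29/2)^2 = 660.52 mm^2
UTS = F_max / A0 = 93*1000 / 660.52
UTS = 140.8 MPa


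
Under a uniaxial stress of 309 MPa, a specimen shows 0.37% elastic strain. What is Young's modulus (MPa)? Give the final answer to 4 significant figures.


E = sigma / epsilon
epsilon = 0.37% = 3.7e-03
E = 309 / 3.7e-03
E = 83510 MPa


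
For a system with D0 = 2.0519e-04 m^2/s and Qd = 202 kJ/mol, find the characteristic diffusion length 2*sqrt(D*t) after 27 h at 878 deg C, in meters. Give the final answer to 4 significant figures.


Step 1: D = D0 * exp(-Qd/(R*T))
T = 1151.15 K
D = 2.0519e-04 * exp(-202e3 / (8.314 * 1151.15)) = 1.39915e-13 m^2/s
Step 2: L = 2*sqrt(D*t)
t = 27 h = 97200 s
L = 2*sqrt(1.39915e-13 * 97200) = 2.332e-04 m


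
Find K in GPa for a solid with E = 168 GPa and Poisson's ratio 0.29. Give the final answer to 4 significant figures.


K = E / (3*(1-2*nu))
K = 168 / (3*(1-2*0.29))
K = 133.3 GPa


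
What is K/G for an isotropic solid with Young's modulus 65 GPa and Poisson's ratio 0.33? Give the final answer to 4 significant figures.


G = E / (2*(1+nu))
G = 65 / (2*(1+0.33)) = 24.4361 GPa
K = E / (3*(1-2*nu))
K = 65 / (3*(1-2*0.33)) = 63.7255 GPa
K/G = 63.7255 / 24.4361 = 2.608


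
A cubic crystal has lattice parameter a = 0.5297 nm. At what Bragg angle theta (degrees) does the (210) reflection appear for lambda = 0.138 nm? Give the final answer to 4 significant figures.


d = a / sqrt(h^2+k^2+l^2)
d = 0.5297 / sqrt(5) = 0.236889 nm
lambda = 2*d*sin(theta)  =>  sin(theta) = lambda / (2*d)
sin(theta) = 0.138 / (2 * 0.236889) = 0.291276
theta = 16.93 deg


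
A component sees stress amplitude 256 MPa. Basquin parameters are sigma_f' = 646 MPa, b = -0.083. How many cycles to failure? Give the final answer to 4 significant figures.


sigma_a = sigma_f' * (2*Nf)^b
2*Nf = (sigma_a / sigma_f')^(1/b)
2*Nf = (256 / 646)^(1/-0.083)
2*Nf = 69708.2
Nf = 34850 cycles


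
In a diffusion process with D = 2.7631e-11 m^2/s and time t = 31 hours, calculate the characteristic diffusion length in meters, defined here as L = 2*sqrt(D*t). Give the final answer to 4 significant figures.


t = 31 hr = 111600 s
Diffusion length = 2*sqrt(D*t)
= 2*sqrt(2.7631e-11 * 111600)
= 3.512e-03 m


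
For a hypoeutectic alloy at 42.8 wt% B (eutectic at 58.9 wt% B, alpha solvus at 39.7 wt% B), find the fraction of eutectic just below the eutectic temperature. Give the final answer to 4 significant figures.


f_primary = (C_e - C0) / (C_e - C_alpha_max)
f_primary = (58.9 - 42.8) / (58.9 - 39.7)
f_primary = 0.838542
f_eutectic = 1 - 0.838542 = 0.1615


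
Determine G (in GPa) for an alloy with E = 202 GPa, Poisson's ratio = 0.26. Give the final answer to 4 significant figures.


G = E / (2*(1+nu))
G = 202 / (2*(1+0.26))
G = 80.16 GPa


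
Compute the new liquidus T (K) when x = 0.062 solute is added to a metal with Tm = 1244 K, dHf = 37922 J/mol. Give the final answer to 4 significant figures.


dT = R*Tm^2*x / dHf
dT = 8.314 * 1244^2 * 0.062 / 37922
dT = 21.0354 K
T_new = 1244 - 21.0354 = 1223 K


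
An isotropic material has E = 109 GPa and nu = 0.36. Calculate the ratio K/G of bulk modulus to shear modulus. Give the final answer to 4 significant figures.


G = E / (2*(1+nu))
G = 109 / (2*(1+0.36)) = 40.0735 GPa
K = E / (3*(1-2*nu))
K = 109 / (3*(1-2*0.36)) = 129.762 GPa
K/G = 129.762 / 40.0735 = 3.238


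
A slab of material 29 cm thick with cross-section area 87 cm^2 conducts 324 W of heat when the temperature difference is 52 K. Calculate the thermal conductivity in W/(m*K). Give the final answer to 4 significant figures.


k = Q*L / (A*dT)
L = 0.29 m, A = 8.7e-03 m^2
k = 324 * 0.29 / (8.7e-03 * 52)
k = 207.7 W/(m*K)


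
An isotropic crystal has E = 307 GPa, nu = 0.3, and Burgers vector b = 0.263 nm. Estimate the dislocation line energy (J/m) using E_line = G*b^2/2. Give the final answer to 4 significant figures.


Step 1: G = E / (2*(1+nu))
G = 307 / (2*(1+0.3)) = 118.077 GPa = 1.18077e+11 Pa
Step 2: E_line = G*b^2/2
b = 0.263 nm = 2.63e-10 m
E_line = 0.5 * 1.18077e+11 * (2.63e-10)^2 = 4.084e-09 J/m
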